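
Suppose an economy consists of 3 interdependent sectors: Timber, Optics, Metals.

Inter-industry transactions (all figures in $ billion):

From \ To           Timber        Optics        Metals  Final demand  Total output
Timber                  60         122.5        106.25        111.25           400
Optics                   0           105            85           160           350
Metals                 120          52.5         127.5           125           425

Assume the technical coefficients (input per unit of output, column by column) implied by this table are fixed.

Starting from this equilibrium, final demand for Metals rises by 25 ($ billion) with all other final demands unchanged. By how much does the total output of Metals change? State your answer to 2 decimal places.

Δx_3 = 46.85

Technical coefficients a_ij = z_ij / X_j:
  a_11 = 60/400 = 0.15, a_21 = 0/400 = 0.00, a_31 = 120/400 = 0.30
  a_12 = 122.5/350 = 0.35, a_22 = 105/350 = 0.30, a_32 = 52.5/350 = 0.15
  a_13 = 106.25/425 = 0.25, a_23 = 85/425 = 0.20, a_33 = 127.5/425 = 0.30
I − A =
  [   0.85    -0.35    -0.25]
  [   0.00     0.70    -0.20]
  [  -0.30    -0.15     0.70]
Cofactors of I−A, C_ij = (−1)^(i+j)·(minor ij) (rows/columns in the sector order above):
  C_11 = (0.70)(0.70) − (-0.20)(-0.15) = 0.4600
  C_12 = −[(0.00)(0.70) − (-0.20)(-0.30)] = 0.0600
  C_13 = (0.00)(-0.15) − (0.70)(-0.30) = 0.2100
  C_21 = −[(-0.35)(0.70) − (-0.25)(-0.15)] = 0.2825
  C_22 = (0.85)(0.70) − (-0.25)(-0.30) = 0.5200
  C_23 = −[(0.85)(-0.15) − (-0.35)(-0.30)] = 0.2325
  C_31 = (-0.35)(-0.20) − (-0.25)(0.70) = 0.2450
  C_32 = −[(0.85)(-0.20) − (-0.25)(0.00)] = 0.1700
  C_33 = (0.85)(0.70) − (-0.35)(0.00) = 0.5950
det(I−A) = Σ_j (I−A)_1j·C_1j = (0.85)(0.4600) + (-0.35)(0.0600) + (-0.25)(0.2100) = 0.3175
adj(I−A) = Cᵀ =
  [ 0.4600   0.2825   0.2450]
  [ 0.0600   0.5200   0.1700]
  [ 0.2100   0.2325   0.5950]
(I − A)⁻¹ = adj(I−A) / det(I−A) ≈
  [   1.4488     0.8898     0.7717]
  [   0.1890     1.6378     0.5354]
  [   0.6614     0.7323     1.8740]
Δx = (I − A)⁻¹ Δd with Δd having +25 in the Metals component and 0 elsewhere.
So Δx_3 = L_33 · (+25), where L_33 = adj(I−A)_33 / det(I−A) = 0.5950 / 0.3175.
Δx_3 = 0.5950 × (+25) / 0.3175 = 14.875 / 0.3175 ≈ 46.85.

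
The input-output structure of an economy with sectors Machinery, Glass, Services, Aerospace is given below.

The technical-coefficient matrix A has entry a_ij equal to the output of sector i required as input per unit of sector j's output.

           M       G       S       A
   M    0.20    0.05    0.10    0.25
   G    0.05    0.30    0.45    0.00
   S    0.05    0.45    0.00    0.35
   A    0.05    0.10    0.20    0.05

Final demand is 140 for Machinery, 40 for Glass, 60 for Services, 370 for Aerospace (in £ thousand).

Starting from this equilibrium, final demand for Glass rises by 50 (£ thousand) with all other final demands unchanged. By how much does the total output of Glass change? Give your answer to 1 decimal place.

Δx_G = 111.9

I − A =
  [   0.80    -0.05    -0.10    -0.25]
  [  -0.05     0.70    -0.45     0.00]
  [  -0.05    -0.45     1.00    -0.35]
  [  -0.05    -0.10    -0.20     0.95]
Compute the cofactors C_ij = (−1)^(i+j)·(3×3 minor ij) of I−A; the adjugate is their transpose:
adj(I−A) = Cᵀ =
  [ 0.407875   0.137750   0.134125   0.156750]
  [ 0.073250   0.682500   0.343625   0.145875]
  [ 0.068625   0.368875   0.519625   0.209500]
  [ 0.043625   0.156750   0.152625   0.388625]
det(I−A) = Σ_j (I−A)_1j·C_1j = (0.80)(0.407875) + (-0.05)(0.073250) + (-0.10)(0.068625) + (-0.25)(0.043625) = 0.30486875
(I − A)⁻¹ = adj(I−A) / det(I−A) ≈
  [   1.3379     0.4518     0.4399     0.5142]
  [   0.2403     2.2387     1.1271     0.4785]
  [   0.2251     1.2099     1.7044     0.6872]
  [   0.1431     0.5142     0.5006     1.2747]
Δx = (I − A)⁻¹ Δd with Δd having +50 in the Glass component and 0 elsewhere.
So Δx_G = L_GG · (+50), where L_GG = adj(I−A)_GG / det(I−A) = 0.682500 / 0.30486875.
Δx_G = 0.682500 × (+50) / 0.30486875 = 34.125 / 0.30486875 ≈ 111.9.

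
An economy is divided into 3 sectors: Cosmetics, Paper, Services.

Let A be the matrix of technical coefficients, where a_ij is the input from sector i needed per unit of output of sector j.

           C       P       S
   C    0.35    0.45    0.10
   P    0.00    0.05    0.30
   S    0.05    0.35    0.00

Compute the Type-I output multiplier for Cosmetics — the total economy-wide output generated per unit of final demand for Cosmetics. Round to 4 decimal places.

I − A =
  [   0.65    -0.45    -0.10]
  [   0.00     0.95    -0.30]
  [  -0.05    -0.35     1.00]
Cofactors of I−A, C_ij = (−1)^(i+j)·(minor ij) (rows/columns in the sector order above):
  C_11 = (0.95)(1.00) − (-0.30)(-0.35) = 0.8450
  C_12 = −[(0.00)(1.00) − (-0.30)(-0.05)] = 0.0150
  C_13 = (0.00)(-0.35) − (0.95)(-0.05) = 0.0475
  C_21 = −[(-0.45)(1.00) − (-0.10)(-0.35)] = 0.4850
  C_22 = (0.65)(1.00) − (-0.10)(-0.05) = 0.6450
  C_23 = −[(0.65)(-0.35) − (-0.45)(-0.05)] = 0.2500
  C_31 = (-0.45)(-0.30) − (-0.10)(0.95) = 0.2300
  C_32 = −[(0.65)(-0.30) − (-0.10)(0.00)] = 0.1950
  C_33 = (0.65)(0.95) − (-0.45)(0.00) = 0.6175
det(I−A) = Σ_j (I−A)_1j·C_1j = (0.65)(0.8450) + (-0.45)(0.0150) + (-0.10)(0.0475) = 0.53775
adj(I−A) = Cᵀ =
  [ 0.8450   0.4850   0.2300]
  [ 0.0150   0.6450   0.1950]
  [ 0.0475   0.2500   0.6175]
(I − A)⁻¹ = adj(I−A) / det(I−A) ≈
  [   1.57136     0.90191     0.42771]
  [   0.02789     1.19944     0.36262]
  [   0.08833     0.46490     1.14830]
The output multiplier for sector j is the column-j sum of the Leontief inverse (I − A)⁻¹ = adj(I−A) / det(I−A).
Column C of adj(I−A): (0.8450, 0.0150, 0.0475); det(I−A) = 0.53775.
m_C = (0.8450 + 0.0150 + 0.0475) / 0.53775 = 0.9075 / 0.53775 ≈ 1.6876.

m_C = 1.6876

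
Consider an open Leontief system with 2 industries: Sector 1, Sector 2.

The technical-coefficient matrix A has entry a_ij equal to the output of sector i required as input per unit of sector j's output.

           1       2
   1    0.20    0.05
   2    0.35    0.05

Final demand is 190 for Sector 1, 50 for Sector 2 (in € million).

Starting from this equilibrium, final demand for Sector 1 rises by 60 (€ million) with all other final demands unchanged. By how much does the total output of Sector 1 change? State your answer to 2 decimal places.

I − A =
  [   0.80    -0.05]
  [  -0.35     0.95]
det(I−A) = (0.80)(0.95) − (-0.05)(-0.35) = 0.7425
adj(I−A) = [[0.95, 0.05], [0.35, 0.80]]
(I − A)⁻¹ = adj(I−A) / det(I−A) ≈
  [   1.2795     0.0673]
  [   0.4714     1.0774]
Δx = (I − A)⁻¹ Δd with Δd having +60 in the Sector 1 component and 0 elsewhere.
So Δx_1 = L_11 · (+60), where L_11 = adj(I−A)_11 / det(I−A) = 0.95 / 0.7425.
Δx_1 = 0.95 × (+60) / 0.7425 = 57.00 / 0.7425 ≈ 76.77.

Δx_1 = 76.77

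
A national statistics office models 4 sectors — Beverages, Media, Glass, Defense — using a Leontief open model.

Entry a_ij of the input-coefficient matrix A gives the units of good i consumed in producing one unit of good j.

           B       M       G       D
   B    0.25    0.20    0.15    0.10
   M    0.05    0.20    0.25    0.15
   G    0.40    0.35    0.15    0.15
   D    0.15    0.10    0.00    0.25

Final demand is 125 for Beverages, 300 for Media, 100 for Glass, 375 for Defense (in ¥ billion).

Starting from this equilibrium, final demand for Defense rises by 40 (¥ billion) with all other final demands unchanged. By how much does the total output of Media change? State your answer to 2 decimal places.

Δx_M = 21.40

I − A =
  [   0.75    -0.20    -0.15    -0.10]
  [  -0.05     0.80    -0.25    -0.15]
  [  -0.40    -0.35     0.85    -0.15]
  [  -0.15    -0.10     0.00     0.75]
Compute the cofactors C_ij = (−1)^(i+j)·(3×3 minor ij) of I−A; the adjugate is their transpose:
adj(I−A) = Cᵀ =
  [ 0.427875   0.177625   0.127750   0.118125]
  [ 0.131625   0.417000   0.145875   0.130125]
  [ 0.273750   0.271375   0.414250   0.173625]
  [ 0.103125   0.091125   0.045000   0.365250]
det(I−A) = Σ_j (I−A)_1j·C_1j = (0.75)(0.427875) + (-0.20)(0.131625) + (-0.15)(0.273750) + (-0.10)(0.103125) = 0.24320625
(I − A)⁻¹ = adj(I−A) / det(I−A) ≈
  [   1.7593     0.7303     0.5253     0.4857]
  [   0.5412     1.7146     0.5998     0.5350]
  [   1.1256     1.1158     1.7033     0.7139]
  [   0.4240     0.3747     0.1850     1.5018]
Δx = (I − A)⁻¹ Δd with Δd having +40 in the Defense component and 0 elsewhere.
So Δx_M = L_MD · (+40), where L_MD = adj(I−A)_MD / det(I−A) = 0.130125 / 0.24320625.
Δx_M = 0.130125 × (+40) / 0.24320625 = 5.205 / 0.24320625 ≈ 21.40.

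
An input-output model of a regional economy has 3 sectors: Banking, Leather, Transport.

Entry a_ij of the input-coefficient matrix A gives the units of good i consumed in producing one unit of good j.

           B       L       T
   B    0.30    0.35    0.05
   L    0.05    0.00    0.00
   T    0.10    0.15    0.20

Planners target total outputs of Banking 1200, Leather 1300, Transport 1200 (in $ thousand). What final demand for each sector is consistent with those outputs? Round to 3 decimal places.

d_B = 325.000, d_L = 1240.000, d_T = 645.000

I − A =
  [   0.70    -0.35    -0.05]
  [  -0.05     1.00     0.00]
  [  -0.10    -0.15     0.80]
d = (I − A) x:
  d_B = (+0.70)·1200 + (-0.35)·1300 + (-0.05)·1200 = 325.000
  d_L = (-0.05)·1200 + (+1.00)·1300 + (+0.00)·1200 = 1240.000
  d_T = (-0.10)·1200 + (-0.15)·1300 + (+0.80)·1200 = 645.000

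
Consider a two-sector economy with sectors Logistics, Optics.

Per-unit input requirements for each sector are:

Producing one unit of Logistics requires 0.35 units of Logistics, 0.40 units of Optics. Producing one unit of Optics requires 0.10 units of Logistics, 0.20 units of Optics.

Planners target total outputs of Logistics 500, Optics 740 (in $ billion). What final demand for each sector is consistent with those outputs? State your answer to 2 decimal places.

d_L = 251.00, d_O = 392.00

I − A =
  [   0.65    -0.10]
  [  -0.40     0.80]
d = (I − A) x:
  d_L = (+0.65)·500 + (-0.10)·740 = 251.00
  d_O = (-0.40)·500 + (+0.80)·740 = 392.00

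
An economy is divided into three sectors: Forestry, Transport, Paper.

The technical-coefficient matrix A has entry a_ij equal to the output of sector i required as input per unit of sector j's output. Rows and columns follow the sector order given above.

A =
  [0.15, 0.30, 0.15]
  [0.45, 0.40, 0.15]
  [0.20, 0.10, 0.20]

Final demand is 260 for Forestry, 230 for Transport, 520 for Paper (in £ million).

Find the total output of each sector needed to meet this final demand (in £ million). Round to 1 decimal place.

x_F = 985.2, x_T = 1389.7, x_P = 1070.0

I − A =
  [   0.85    -0.30    -0.15]
  [  -0.45     0.60    -0.15]
  [  -0.20    -0.10     0.80]
Cofactors of I−A, C_ij = (−1)^(i+j)·(minor ij) (rows/columns in the sector order above):
  C_11 = (0.60)(0.80) − (-0.15)(-0.10) = 0.4650
  C_12 = −[(-0.45)(0.80) − (-0.15)(-0.20)] = 0.3900
  C_13 = (-0.45)(-0.10) − (0.60)(-0.20) = 0.1650
  C_21 = −[(-0.30)(0.80) − (-0.15)(-0.10)] = 0.2550
  C_22 = (0.85)(0.80) − (-0.15)(-0.20) = 0.6500
  C_23 = −[(0.85)(-0.10) − (-0.30)(-0.20)] = 0.1450
  C_31 = (-0.30)(-0.15) − (-0.15)(0.60) = 0.1350
  C_32 = −[(0.85)(-0.15) − (-0.15)(-0.45)] = 0.1950
  C_33 = (0.85)(0.60) − (-0.30)(-0.45) = 0.3750
det(I−A) = Σ_j (I−A)_1j·C_1j = (0.85)(0.4650) + (-0.30)(0.3900) + (-0.15)(0.1650) = 0.2535
adj(I−A) = Cᵀ =
  [ 0.4650   0.2550   0.1350]
  [ 0.3900   0.6500   0.1950]
  [ 0.1650   0.1450   0.3750]
(I − A)⁻¹ = adj(I−A) / det(I−A) ≈
  [   1.8343     1.0059     0.5325]
  [   1.5385     2.5641     0.7692]
  [   0.6509     0.5720     1.4793]
x = (I − A)⁻¹ d = adj(I−A)·d / det(I−A), with det(I−A) = 0.2535:
  x_F = (0.4650·260 + 0.2550·230 + 0.1350·520) / 0.2535 = 249.75 / 0.2535 ≈ 985.2
  x_T = (0.3900·260 + 0.6500·230 + 0.1950·520) / 0.2535 = 352.30 / 0.2535 ≈ 1389.7
  x_P = (0.1650·260 + 0.1450·230 + 0.3750·520) / 0.2535 = 271.25 / 0.2535 ≈ 1070.0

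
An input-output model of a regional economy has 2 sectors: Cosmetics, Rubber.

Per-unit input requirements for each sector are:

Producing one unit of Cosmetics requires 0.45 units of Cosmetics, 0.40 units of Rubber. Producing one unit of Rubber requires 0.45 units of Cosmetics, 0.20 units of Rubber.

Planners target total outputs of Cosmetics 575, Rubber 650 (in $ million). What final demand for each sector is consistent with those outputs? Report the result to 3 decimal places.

d_1 = 23.750, d_2 = 290.000

I − A =
  [   0.55    -0.45]
  [  -0.40     0.80]
d = (I − A) x:
  d_1 = (+0.55)·575 + (-0.45)·650 = 23.750
  d_2 = (-0.40)·575 + (+0.80)·650 = 290.000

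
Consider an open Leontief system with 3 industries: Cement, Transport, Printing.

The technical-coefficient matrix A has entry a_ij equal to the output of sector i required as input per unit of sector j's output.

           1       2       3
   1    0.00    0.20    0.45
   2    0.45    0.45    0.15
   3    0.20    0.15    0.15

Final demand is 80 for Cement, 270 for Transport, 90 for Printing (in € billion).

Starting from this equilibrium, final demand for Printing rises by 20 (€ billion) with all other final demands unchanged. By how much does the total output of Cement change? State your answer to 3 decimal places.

Δx_1 = 19.637

I − A =
  [   1.00    -0.20    -0.45]
  [  -0.45     0.55    -0.15]
  [  -0.20    -0.15     0.85]
Cofactors of I−A, C_ij = (−1)^(i+j)·(minor ij) (rows/columns in the sector order above):
  C_11 = (0.55)(0.85) − (-0.15)(-0.15) = 0.4450
  C_12 = −[(-0.45)(0.85) − (-0.15)(-0.20)] = 0.4125
  C_13 = (-0.45)(-0.15) − (0.55)(-0.20) = 0.1775
  C_21 = −[(-0.20)(0.85) − (-0.45)(-0.15)] = 0.2375
  C_22 = (1.00)(0.85) − (-0.45)(-0.20) = 0.7600
  C_23 = −[(1.00)(-0.15) − (-0.20)(-0.20)] = 0.1900
  C_31 = (-0.20)(-0.15) − (-0.45)(0.55) = 0.2775
  C_32 = −[(1.00)(-0.15) − (-0.45)(-0.45)] = 0.3525
  C_33 = (1.00)(0.55) − (-0.20)(-0.45) = 0.4600
det(I−A) = Σ_j (I−A)_1j·C_1j = (1.00)(0.4450) + (-0.20)(0.4125) + (-0.45)(0.1775) = 0.282625
adj(I−A) = Cᵀ =
  [ 0.4450   0.2375   0.2775]
  [ 0.4125   0.7600   0.3525]
  [ 0.1775   0.1900   0.4600]
(I − A)⁻¹ = adj(I−A) / det(I−A) ≈
  [   1.5745     0.8403     0.9819]
  [   1.4595     2.6891     1.2472]
  [   0.6280     0.6723     1.6276]
Δx = (I − A)⁻¹ Δd with Δd having +20 in the Printing component and 0 elsewhere.
So Δx_1 = L_13 · (+20), where L_13 = adj(I−A)_13 / det(I−A) = 0.2775 / 0.282625.
Δx_1 = 0.2775 × (+20) / 0.282625 = 5.55 / 0.282625 ≈ 19.637.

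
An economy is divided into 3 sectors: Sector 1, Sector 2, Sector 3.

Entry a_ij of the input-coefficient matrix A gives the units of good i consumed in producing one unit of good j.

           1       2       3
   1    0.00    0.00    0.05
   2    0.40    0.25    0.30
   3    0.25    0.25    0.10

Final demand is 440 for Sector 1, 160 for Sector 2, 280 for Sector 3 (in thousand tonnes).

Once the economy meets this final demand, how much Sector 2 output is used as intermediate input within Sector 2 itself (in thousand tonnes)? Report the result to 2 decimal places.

z_22 = 180.58

I − A =
  [   1.00     0.00    -0.05]
  [  -0.40     0.75    -0.30]
  [  -0.25    -0.25     0.90]
Cofactors of I−A, C_ij = (−1)^(i+j)·(minor ij) (rows/columns in the sector order above):
  C_11 = (0.75)(0.90) − (-0.30)(-0.25) = 0.6000
  C_12 = −[(-0.40)(0.90) − (-0.30)(-0.25)] = 0.4350
  C_13 = (-0.40)(-0.25) − (0.75)(-0.25) = 0.2875
  C_21 = −[(0.00)(0.90) − (-0.05)(-0.25)] = 0.0125
  C_22 = (1.00)(0.90) − (-0.05)(-0.25) = 0.8875
  C_23 = −[(1.00)(-0.25) − (0.00)(-0.25)] = 0.2500
  C_31 = (0.00)(-0.30) − (-0.05)(0.75) = 0.0375
  C_32 = −[(1.00)(-0.30) − (-0.05)(-0.40)] = 0.3200
  C_33 = (1.00)(0.75) − (0.00)(-0.40) = 0.7500
det(I−A) = Σ_j (I−A)_1j·C_1j = (1.00)(0.6000) + (0.00)(0.4350) + (-0.05)(0.2875) = 0.585625
adj(I−A) = Cᵀ =
  [ 0.6000   0.0125   0.0375]
  [ 0.4350   0.8875   0.3200]
  [ 0.2875   0.2500   0.7500]
(I − A)⁻¹ = adj(I−A) / det(I−A) ≈
  [   1.0245     0.0213     0.0640]
  [   0.7428     1.5155     0.5464]
  [   0.4909     0.4269     1.2807]
First solve x = (I − A)⁻¹ d = adj(I−A)·d / det(I−A); in particular x_2 = (0.4350·440 + 0.8875·160 + 0.3200·280) / 0.585625 = 423.00 / 0.585625 ≈ 722.3052.
Intermediate flow from 2 to 2: z_22 = a_22 · x_2 = 0.25 × 423.00 / 0.585625 = 105.75 / 0.585625 ≈ 180.58.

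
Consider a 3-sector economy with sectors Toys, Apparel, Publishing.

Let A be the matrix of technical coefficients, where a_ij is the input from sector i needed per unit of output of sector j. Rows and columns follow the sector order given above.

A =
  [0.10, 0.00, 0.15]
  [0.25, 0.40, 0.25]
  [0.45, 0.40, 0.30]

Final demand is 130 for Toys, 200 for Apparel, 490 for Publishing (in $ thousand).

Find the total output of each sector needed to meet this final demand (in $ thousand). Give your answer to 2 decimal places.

x_T = 420.22, x_A = 1197.85, x_P = 1654.62

I − A =
  [   0.90     0.00    -0.15]
  [  -0.25     0.60    -0.25]
  [  -0.45    -0.40     0.70]
Cofactors of I−A, C_ij = (−1)^(i+j)·(minor ij) (rows/columns in the sector order above):
  C_11 = (0.60)(0.70) − (-0.25)(-0.40) = 0.3200
  C_12 = −[(-0.25)(0.70) − (-0.25)(-0.45)] = 0.2875
  C_13 = (-0.25)(-0.40) − (0.60)(-0.45) = 0.3700
  C_21 = −[(0.00)(0.70) − (-0.15)(-0.40)] = 0.0600
  C_22 = (0.90)(0.70) − (-0.15)(-0.45) = 0.5625
  C_23 = −[(0.90)(-0.40) − (0.00)(-0.45)] = 0.3600
  C_31 = (0.00)(-0.25) − (-0.15)(0.60) = 0.0900
  C_32 = −[(0.90)(-0.25) − (-0.15)(-0.25)] = 0.2625
  C_33 = (0.90)(0.60) − (0.00)(-0.25) = 0.5400
det(I−A) = Σ_j (I−A)_1j·C_1j = (0.90)(0.3200) + (0.00)(0.2875) + (-0.15)(0.3700) = 0.2325
adj(I−A) = Cᵀ =
  [ 0.3200   0.0600   0.0900]
  [ 0.2875   0.5625   0.2625]
  [ 0.3700   0.3600   0.5400]
(I − A)⁻¹ = adj(I−A) / det(I−A) ≈
  [   1.3763     0.2581     0.3871]
  [   1.2366     2.4194     1.1290]
  [   1.5914     1.5484     2.3226]
x = (I − A)⁻¹ d = adj(I−A)·d / det(I−A), with det(I−A) = 0.2325:
  x_T = (0.3200·130 + 0.0600·200 + 0.0900·490) / 0.2325 = 97.70 / 0.2325 ≈ 420.22
  x_A = (0.2875·130 + 0.5625·200 + 0.2625·490) / 0.2325 = 278.50 / 0.2325 ≈ 1197.85
  x_P = (0.3700·130 + 0.3600·200 + 0.5400·490) / 0.2325 = 384.70 / 0.2325 ≈ 1654.62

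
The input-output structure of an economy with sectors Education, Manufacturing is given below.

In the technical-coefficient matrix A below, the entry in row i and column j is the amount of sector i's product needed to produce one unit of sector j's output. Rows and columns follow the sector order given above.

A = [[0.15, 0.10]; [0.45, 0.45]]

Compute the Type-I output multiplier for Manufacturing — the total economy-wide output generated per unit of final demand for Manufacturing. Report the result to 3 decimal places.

I − A =
  [   0.85    -0.10]
  [  -0.45     0.55]
det(I−A) = (0.85)(0.55) − (-0.10)(-0.45) = 0.4225
adj(I−A) = [[0.55, 0.10], [0.45, 0.85]]
(I − A)⁻¹ = adj(I−A) / det(I−A) ≈
  [   1.3018     0.2367]
  [   1.0651     2.0118]
The output multiplier for sector j is the column-j sum of the Leontief inverse (I − A)⁻¹ = adj(I−A) / det(I−A).
Column M of adj(I−A): (0.10, 0.85); det(I−A) = 0.4225.
m_M = (0.10 + 0.85) / 0.4225 = 0.95 / 0.4225 ≈ 2.249.

m_M = 2.249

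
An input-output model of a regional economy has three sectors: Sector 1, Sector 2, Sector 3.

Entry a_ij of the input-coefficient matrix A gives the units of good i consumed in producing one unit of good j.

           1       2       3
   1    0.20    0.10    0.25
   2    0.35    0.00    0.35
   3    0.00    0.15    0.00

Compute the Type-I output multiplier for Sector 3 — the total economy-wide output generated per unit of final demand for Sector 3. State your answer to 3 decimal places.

m_3 = 1.997

I − A =
  [   0.80    -0.10    -0.25]
  [  -0.35     1.00    -0.35]
  [   0.00    -0.15     1.00]
Cofactors of I−A, C_ij = (−1)^(i+j)·(minor ij) (rows/columns in the sector order above):
  C_11 = (1.00)(1.00) − (-0.35)(-0.15) = 0.9475
  C_12 = −[(-0.35)(1.00) − (-0.35)(0.00)] = 0.3500
  C_13 = (-0.35)(-0.15) − (1.00)(0.00) = 0.0525
  C_21 = −[(-0.10)(1.00) − (-0.25)(-0.15)] = 0.1375
  C_22 = (0.80)(1.00) − (-0.25)(0.00) = 0.8000
  C_23 = −[(0.80)(-0.15) − (-0.10)(0.00)] = 0.1200
  C_31 = (-0.10)(-0.35) − (-0.25)(1.00) = 0.2850
  C_32 = −[(0.80)(-0.35) − (-0.25)(-0.35)] = 0.3675
  C_33 = (0.80)(1.00) − (-0.10)(-0.35) = 0.7650
det(I−A) = Σ_j (I−A)_1j·C_1j = (0.80)(0.9475) + (-0.10)(0.3500) + (-0.25)(0.0525) = 0.709875
adj(I−A) = Cᵀ =
  [ 0.9475   0.1375   0.2850]
  [ 0.3500   0.8000   0.3675]
  [ 0.0525   0.1200   0.7650]
(I − A)⁻¹ = adj(I−A) / det(I−A) ≈
  [   1.3347     0.1937     0.4015]
  [   0.4930     1.1270     0.5177]
  [   0.0740     0.1690     1.0777]
The output multiplier for sector j is the column-j sum of the Leontief inverse (I − A)⁻¹ = adj(I−A) / det(I−A).
Column 3 of adj(I−A): (0.2850, 0.3675, 0.7650); det(I−A) = 0.709875.
m_3 = (0.2850 + 0.3675 + 0.7650) / 0.709875 = 1.4175 / 0.709875 ≈ 1.997.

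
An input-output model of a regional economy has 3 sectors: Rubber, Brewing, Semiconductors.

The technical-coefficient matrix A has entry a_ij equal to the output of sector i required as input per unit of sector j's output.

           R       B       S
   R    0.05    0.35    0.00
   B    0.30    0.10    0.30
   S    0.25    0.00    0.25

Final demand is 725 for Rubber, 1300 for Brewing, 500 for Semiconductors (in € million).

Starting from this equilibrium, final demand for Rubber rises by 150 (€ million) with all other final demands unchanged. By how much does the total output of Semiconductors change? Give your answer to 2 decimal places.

Δx_S = 62.94

I − A =
  [   0.95    -0.35     0.00]
  [  -0.30     0.90    -0.30]
  [  -0.25     0.00     0.75]
Cofactors of I−A, C_ij = (−1)^(i+j)·(minor ij) (rows/columns in the sector order above):
  C_11 = (0.90)(0.75) − (-0.30)(0.00) = 0.6750
  C_12 = −[(-0.30)(0.75) − (-0.30)(-0.25)] = 0.3000
  C_13 = (-0.30)(0.00) − (0.90)(-0.25) = 0.2250
  C_21 = −[(-0.35)(0.75) − (0.00)(0.00)] = 0.2625
  C_22 = (0.95)(0.75) − (0.00)(-0.25) = 0.7125
  C_23 = −[(0.95)(0.00) − (-0.35)(-0.25)] = 0.0875
  C_31 = (-0.35)(-0.30) − (0.00)(0.90) = 0.1050
  C_32 = −[(0.95)(-0.30) − (0.00)(-0.30)] = 0.2850
  C_33 = (0.95)(0.90) − (-0.35)(-0.30) = 0.7500
det(I−A) = Σ_j (I−A)_1j·C_1j = (0.95)(0.6750) + (-0.35)(0.3000) + (0.00)(0.2250) = 0.53625
adj(I−A) = Cᵀ =
  [ 0.6750   0.2625   0.1050]
  [ 0.3000   0.7125   0.2850]
  [ 0.2250   0.0875   0.7500]
(I − A)⁻¹ = adj(I−A) / det(I−A) ≈
  [   1.2587     0.4895     0.1958]
  [   0.5594     1.3287     0.5315]
  [   0.4196     0.1632     1.3986]
Δx = (I − A)⁻¹ Δd with Δd having +150 in the Rubber component and 0 elsewhere.
So Δx_S = L_SR · (+150), where L_SR = adj(I−A)_SR / det(I−A) = 0.2250 / 0.53625.
Δx_S = 0.2250 × (+150) / 0.53625 = 33.75 / 0.53625 ≈ 62.94.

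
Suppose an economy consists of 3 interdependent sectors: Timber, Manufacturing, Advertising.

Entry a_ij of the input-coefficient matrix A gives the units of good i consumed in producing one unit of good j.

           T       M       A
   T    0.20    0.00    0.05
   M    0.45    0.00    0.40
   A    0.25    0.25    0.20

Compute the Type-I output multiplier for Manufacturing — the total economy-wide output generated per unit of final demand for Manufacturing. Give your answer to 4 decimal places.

I − A =
  [   0.80     0.00    -0.05]
  [  -0.45     1.00    -0.40]
  [  -0.25    -0.25     0.80]
Cofactors of I−A, C_ij = (−1)^(i+j)·(minor ij) (rows/columns in the sector order above):
  C_11 = (1.00)(0.80) − (-0.40)(-0.25) = 0.7000
  C_12 = −[(-0.45)(0.80) − (-0.40)(-0.25)] = 0.4600
  C_13 = (-0.45)(-0.25) − (1.00)(-0.25) = 0.3625
  C_21 = −[(0.00)(0.80) − (-0.05)(-0.25)] = 0.0125
  C_22 = (0.80)(0.80) − (-0.05)(-0.25) = 0.6275
  C_23 = −[(0.80)(-0.25) − (0.00)(-0.25)] = 0.2000
  C_31 = (0.00)(-0.40) − (-0.05)(1.00) = 0.0500
  C_32 = −[(0.80)(-0.40) − (-0.05)(-0.45)] = 0.3425
  C_33 = (0.80)(1.00) − (0.00)(-0.45) = 0.8000
det(I−A) = Σ_j (I−A)_1j·C_1j = (0.80)(0.7000) + (0.00)(0.4600) + (-0.05)(0.3625) = 0.541875
adj(I−A) = Cᵀ =
  [ 0.7000   0.0125   0.0500]
  [ 0.4600   0.6275   0.3425]
  [ 0.3625   0.2000   0.8000]
(I − A)⁻¹ = adj(I−A) / det(I−A) ≈
  [   1.29181     0.02307     0.09227]
  [   0.84890     1.15802     0.63206]
  [   0.66897     0.36909     1.47636]
The output multiplier for sector j is the column-j sum of the Leontief inverse (I − A)⁻¹ = adj(I−A) / det(I−A).
Column M of adj(I−A): (0.0125, 0.6275, 0.2000); det(I−A) = 0.541875.
m_M = (0.0125 + 0.6275 + 0.2000) / 0.541875 = 0.84 / 0.541875 ≈ 1.5502.

m_M = 1.5502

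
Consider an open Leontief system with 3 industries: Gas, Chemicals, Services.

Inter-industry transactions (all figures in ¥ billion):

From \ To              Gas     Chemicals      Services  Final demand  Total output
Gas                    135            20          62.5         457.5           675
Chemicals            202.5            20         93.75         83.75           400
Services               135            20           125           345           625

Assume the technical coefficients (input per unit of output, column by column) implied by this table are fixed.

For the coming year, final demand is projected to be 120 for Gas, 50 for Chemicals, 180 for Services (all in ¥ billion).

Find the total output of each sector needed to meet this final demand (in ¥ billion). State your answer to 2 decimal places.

x_G = 195.42, x_C = 159.15, x_S = 283.80

Technical coefficients a_ij = z_ij / X_j:
  a_GG = 135/675 = 0.20, a_CG = 202.5/675 = 0.30, a_SG = 135/675 = 0.20
  a_GC = 20/400 = 0.05, a_CC = 20/400 = 0.05, a_SC = 20/400 = 0.05
  a_GS = 62.5/625 = 0.10, a_CS = 93.75/625 = 0.15, a_SS = 125/625 = 0.20
I − A =
  [   0.80    -0.05    -0.10]
  [  -0.30     0.95    -0.15]
  [  -0.20    -0.05     0.80]
Cofactors of I−A, C_ij = (−1)^(i+j)·(minor ij) (rows/columns in the sector order above):
  C_11 = (0.95)(0.80) − (-0.15)(-0.05) = 0.7525
  C_12 = −[(-0.30)(0.80) − (-0.15)(-0.20)] = 0.2700
  C_13 = (-0.30)(-0.05) − (0.95)(-0.20) = 0.2050
  C_21 = −[(-0.05)(0.80) − (-0.10)(-0.05)] = 0.0450
  C_22 = (0.80)(0.80) − (-0.10)(-0.20) = 0.6200
  C_23 = −[(0.80)(-0.05) − (-0.05)(-0.20)] = 0.0500
  C_31 = (-0.05)(-0.15) − (-0.10)(0.95) = 0.1025
  C_32 = −[(0.80)(-0.15) − (-0.10)(-0.30)] = 0.1500
  C_33 = (0.80)(0.95) − (-0.05)(-0.30) = 0.7450
det(I−A) = Σ_j (I−A)_1j·C_1j = (0.80)(0.7525) + (-0.05)(0.2700) + (-0.10)(0.2050) = 0.5680
adj(I−A) = Cᵀ =
  [ 0.7525   0.0450   0.1025]
  [ 0.2700   0.6200   0.1500]
  [ 0.2050   0.0500   0.7450]
(I − A)⁻¹ = adj(I−A) / det(I−A) ≈
  [   1.3248     0.0792     0.1805]
  [   0.4754     1.0915     0.2641]
  [   0.3609     0.0880     1.3116]
x = (I − A)⁻¹ d = adj(I−A)·d / det(I−A), with det(I−A) = 0.5680:
  x_G = (0.7525·120 + 0.0450·50 + 0.1025·180) / 0.5680 = 111.00 / 0.5680 ≈ 195.42
  x_C = (0.2700·120 + 0.6200·50 + 0.1500·180) / 0.5680 = 90.40 / 0.5680 ≈ 159.15
  x_S = (0.2050·120 + 0.0500·50 + 0.7450·180) / 0.5680 = 161.20 / 0.5680 ≈ 283.80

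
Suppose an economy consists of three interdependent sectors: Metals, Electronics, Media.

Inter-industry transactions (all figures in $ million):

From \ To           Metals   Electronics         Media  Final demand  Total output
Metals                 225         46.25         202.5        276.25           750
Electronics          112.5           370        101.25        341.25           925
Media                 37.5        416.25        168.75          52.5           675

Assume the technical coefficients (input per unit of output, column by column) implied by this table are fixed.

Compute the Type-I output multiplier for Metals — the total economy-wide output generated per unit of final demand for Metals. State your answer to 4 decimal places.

Technical coefficients a_ij = z_ij / X_j:
  a_11 = 225/750 = 0.30, a_21 = 112.5/750 = 0.15, a_31 = 37.5/750 = 0.05
  a_12 = 46.25/925 = 0.05, a_22 = 370/925 = 0.40, a_32 = 416.25/925 = 0.45
  a_13 = 202.5/675 = 0.30, a_23 = 101.25/675 = 0.15, a_33 = 168.75/675 = 0.25
I − A =
  [   0.70    -0.05    -0.30]
  [  -0.15     0.60    -0.15]
  [  -0.05    -0.45     0.75]
Cofactors of I−A, C_ij = (−1)^(i+j)·(minor ij) (rows/columns in the sector order above):
  C_11 = (0.60)(0.75) − (-0.15)(-0.45) = 0.3825
  C_12 = −[(-0.15)(0.75) − (-0.15)(-0.05)] = 0.1200
  C_13 = (-0.15)(-0.45) − (0.60)(-0.05) = 0.0975
  C_21 = −[(-0.05)(0.75) − (-0.30)(-0.45)] = 0.1725
  C_22 = (0.70)(0.75) − (-0.30)(-0.05) = 0.5100
  C_23 = −[(0.70)(-0.45) − (-0.05)(-0.05)] = 0.3175
  C_31 = (-0.05)(-0.15) − (-0.30)(0.60) = 0.1875
  C_32 = −[(0.70)(-0.15) − (-0.30)(-0.15)] = 0.1500
  C_33 = (0.70)(0.60) − (-0.05)(-0.15) = 0.4125
det(I−A) = Σ_j (I−A)_1j·C_1j = (0.70)(0.3825) + (-0.05)(0.1200) + (-0.30)(0.0975) = 0.2325
adj(I−A) = Cᵀ =
  [ 0.3825   0.1725   0.1875]
  [ 0.1200   0.5100   0.1500]
  [ 0.0975   0.3175   0.4125]
(I − A)⁻¹ = adj(I−A) / det(I−A) ≈
  [   1.64516     0.74194     0.80645]
  [   0.51613     2.19355     0.64516]
  [   0.41935     1.36559     1.77419]
The output multiplier for sector j is the column-j sum of the Leontief inverse (I − A)⁻¹ = adj(I−A) / det(I−A).
Column 1 of adj(I−A): (0.3825, 0.1200, 0.0975); det(I−A) = 0.2325.
m_1 = (0.3825 + 0.1200 + 0.0975) / 0.2325 = 0.60 / 0.2325 ≈ 2.5806.

m_1 = 2.5806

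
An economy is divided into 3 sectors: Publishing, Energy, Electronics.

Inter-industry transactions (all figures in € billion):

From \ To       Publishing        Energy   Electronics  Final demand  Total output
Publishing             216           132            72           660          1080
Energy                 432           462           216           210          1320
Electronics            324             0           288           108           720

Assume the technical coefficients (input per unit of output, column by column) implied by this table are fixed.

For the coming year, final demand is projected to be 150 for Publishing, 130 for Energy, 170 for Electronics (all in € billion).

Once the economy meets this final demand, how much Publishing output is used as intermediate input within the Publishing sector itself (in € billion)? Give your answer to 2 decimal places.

z_11 = 63.55

Technical coefficients a_ij = z_ij / X_j:
  a_11 = 216/1080 = 0.20, a_21 = 432/1080 = 0.40, a_31 = 324/1080 = 0.30
  a_12 = 132/1320 = 0.10, a_22 = 462/1320 = 0.35, a_32 = 0/1320 = 0.00
  a_13 = 72/720 = 0.10, a_23 = 216/720 = 0.30, a_33 = 288/720 = 0.40
I − A =
  [   0.80    -0.10    -0.10]
  [  -0.40     0.65    -0.30]
  [  -0.30     0.00     0.60]
Cofactors of I−A, C_ij = (−1)^(i+j)·(minor ij) (rows/columns in the sector order above):
  C_11 = (0.65)(0.60) − (-0.30)(0.00) = 0.3900
  C_12 = −[(-0.40)(0.60) − (-0.30)(-0.30)] = 0.3300
  C_13 = (-0.40)(0.00) − (0.65)(-0.30) = 0.1950
  C_21 = −[(-0.10)(0.60) − (-0.10)(0.00)] = 0.0600
  C_22 = (0.80)(0.60) − (-0.10)(-0.30) = 0.4500
  C_23 = −[(0.80)(0.00) − (-0.10)(-0.30)] = 0.0300
  C_31 = (-0.10)(-0.30) − (-0.10)(0.65) = 0.0950
  C_32 = −[(0.80)(-0.30) − (-0.10)(-0.40)] = 0.2800
  C_33 = (0.80)(0.65) − (-0.10)(-0.40) = 0.4800
det(I−A) = Σ_j (I−A)_1j·C_1j = (0.80)(0.3900) + (-0.10)(0.3300) + (-0.10)(0.1950) = 0.2595
adj(I−A) = Cᵀ =
  [ 0.3900   0.0600   0.0950]
  [ 0.3300   0.4500   0.2800]
  [ 0.1950   0.0300   0.4800]
(I − A)⁻¹ = adj(I−A) / det(I−A) ≈
  [   1.5029     0.2312     0.3661]
  [   1.2717     1.7341     1.0790]
  [   0.7514     0.1156     1.8497]
First solve x = (I − A)⁻¹ d = adj(I−A)·d / det(I−A); in particular x_1 = (0.3900·150 + 0.0600·130 + 0.0950·170) / 0.2595 = 82.45 / 0.2595 ≈ 317.7264.
Intermediate flow from 1 to 1: z_11 = a_11 · x_1 = 0.20 × 82.45 / 0.2595 = 16.49 / 0.2595 ≈ 63.55.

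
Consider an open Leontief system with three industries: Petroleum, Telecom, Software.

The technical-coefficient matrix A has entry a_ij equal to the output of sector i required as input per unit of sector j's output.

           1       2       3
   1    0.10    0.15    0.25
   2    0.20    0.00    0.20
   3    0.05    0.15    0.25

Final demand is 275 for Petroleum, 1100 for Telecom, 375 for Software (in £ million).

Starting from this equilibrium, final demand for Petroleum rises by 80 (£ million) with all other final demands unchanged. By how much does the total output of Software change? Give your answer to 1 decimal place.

I − A =
  [   0.90    -0.15    -0.25]
  [  -0.20     1.00    -0.20]
  [  -0.05    -0.15     0.75]
Cofactors of I−A, C_ij = (−1)^(i+j)·(minor ij) (rows/columns in the sector order above):
  C_11 = (1.00)(0.75) − (-0.20)(-0.15) = 0.7200
  C_12 = −[(-0.20)(0.75) − (-0.20)(-0.05)] = 0.1600
  C_13 = (-0.20)(-0.15) − (1.00)(-0.05) = 0.0800
  C_21 = −[(-0.15)(0.75) − (-0.25)(-0.15)] = 0.1500
  C_22 = (0.90)(0.75) − (-0.25)(-0.05) = 0.6625
  C_23 = −[(0.90)(-0.15) − (-0.15)(-0.05)] = 0.1425
  C_31 = (-0.15)(-0.20) − (-0.25)(1.00) = 0.2800
  C_32 = −[(0.90)(-0.20) − (-0.25)(-0.20)] = 0.2300
  C_33 = (0.90)(1.00) − (-0.15)(-0.20) = 0.8700
det(I−A) = Σ_j (I−A)_1j·C_1j = (0.90)(0.7200) + (-0.15)(0.1600) + (-0.25)(0.0800) = 0.6040
adj(I−A) = Cᵀ =
  [ 0.7200   0.1500   0.2800]
  [ 0.1600   0.6625   0.2300]
  [ 0.0800   0.1425   0.8700]
(I − A)⁻¹ = adj(I−A) / det(I−A) ≈
  [   1.1921     0.2483     0.4636]
  [   0.2649     1.0969     0.3808]
  [   0.1325     0.2359     1.4404]
Δx = (I − A)⁻¹ Δd with Δd having +80 in the Petroleum component and 0 elsewhere.
So Δx_3 = L_31 · (+80), where L_31 = adj(I−A)_31 / det(I−A) = 0.0800 / 0.6040.
Δx_3 = 0.0800 × (+80) / 0.6040 = 6.40 / 0.6040 ≈ 10.6.

Δx_3 = 10.6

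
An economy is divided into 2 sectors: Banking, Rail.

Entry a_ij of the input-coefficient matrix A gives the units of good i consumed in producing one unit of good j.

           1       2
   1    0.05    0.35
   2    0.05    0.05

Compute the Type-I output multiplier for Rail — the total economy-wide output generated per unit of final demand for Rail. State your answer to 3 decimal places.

m_2 = 1.469

I − A =
  [   0.95    -0.35]
  [  -0.05     0.95]
det(I−A) = (0.95)(0.95) − (-0.35)(-0.05) = 0.8850
adj(I−A) = [[0.95, 0.35], [0.05, 0.95]]
(I − A)⁻¹ = adj(I−A) / det(I−A) ≈
  [   1.0734     0.3955]
  [   0.0565     1.0734]
The output multiplier for sector j is the column-j sum of the Leontief inverse (I − A)⁻¹ = adj(I−A) / det(I−A).
Column 2 of adj(I−A): (0.35, 0.95); det(I−A) = 0.8850.
m_2 = (0.35 + 0.95) / 0.8850 = 1.30 / 0.8850 ≈ 1.469.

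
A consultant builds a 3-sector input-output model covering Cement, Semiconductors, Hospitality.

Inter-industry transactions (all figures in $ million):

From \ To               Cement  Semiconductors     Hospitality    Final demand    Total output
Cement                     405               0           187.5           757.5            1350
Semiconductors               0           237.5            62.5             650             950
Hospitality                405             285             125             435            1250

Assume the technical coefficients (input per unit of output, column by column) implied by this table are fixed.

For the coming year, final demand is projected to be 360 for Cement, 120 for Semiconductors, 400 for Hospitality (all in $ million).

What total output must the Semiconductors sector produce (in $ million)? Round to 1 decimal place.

Technical coefficients a_ij = z_ij / X_j:
  a_CC = 405/1350 = 0.30, a_SC = 0/1350 = 0.00, a_HC = 405/1350 = 0.30
  a_CS = 0/950 = 0.00, a_SS = 237.5/950 = 0.25, a_HS = 285/950 = 0.30
  a_CH = 187.5/1250 = 0.15, a_SH = 62.5/1250 = 0.05, a_HH = 125/1250 = 0.10
I − A =
  [   0.70     0.00    -0.15]
  [   0.00     0.75    -0.05]
  [  -0.30    -0.30     0.90]
Cofactors of I−A, C_ij = (−1)^(i+j)·(minor ij) (rows/columns in the sector order above):
  C_11 = (0.75)(0.90) − (-0.05)(-0.30) = 0.6600
  C_12 = −[(0.00)(0.90) − (-0.05)(-0.30)] = 0.0150
  C_13 = (0.00)(-0.30) − (0.75)(-0.30) = 0.2250
  C_21 = −[(0.00)(0.90) − (-0.15)(-0.30)] = 0.0450
  C_22 = (0.70)(0.90) − (-0.15)(-0.30) = 0.5850
  C_23 = −[(0.70)(-0.30) − (0.00)(-0.30)] = 0.2100
  C_31 = (0.00)(-0.05) − (-0.15)(0.75) = 0.1125
  C_32 = −[(0.70)(-0.05) − (-0.15)(0.00)] = 0.0350
  C_33 = (0.70)(0.75) − (0.00)(0.00) = 0.5250
det(I−A) = Σ_j (I−A)_1j·C_1j = (0.70)(0.6600) + (0.00)(0.0150) + (-0.15)(0.2250) = 0.42825
adj(I−A) = Cᵀ =
  [ 0.6600   0.0450   0.1125]
  [ 0.0150   0.5850   0.0350]
  [ 0.2250   0.2100   0.5250]
(I − A)⁻¹ = adj(I−A) / det(I−A) ≈
  [   1.5412     0.1051     0.2627]
  [   0.0350     1.3660     0.0817]
  [   0.5254     0.4904     1.2259]
x = (I − A)⁻¹ d = adj(I−A)·d / det(I−A), with det(I−A) = 0.42825:
  x_C = (0.6600·360 + 0.0450·120 + 0.1125·400) / 0.42825 = 288.00 / 0.42825 ≈ 672.5
  x_S = (0.0150·360 + 0.5850·120 + 0.0350·400) / 0.42825 = 89.60 / 0.42825 ≈ 209.2
  x_H = (0.2250·360 + 0.2100·120 + 0.5250·400) / 0.42825 = 316.20 / 0.42825 ≈ 738.4

x_S = 209.2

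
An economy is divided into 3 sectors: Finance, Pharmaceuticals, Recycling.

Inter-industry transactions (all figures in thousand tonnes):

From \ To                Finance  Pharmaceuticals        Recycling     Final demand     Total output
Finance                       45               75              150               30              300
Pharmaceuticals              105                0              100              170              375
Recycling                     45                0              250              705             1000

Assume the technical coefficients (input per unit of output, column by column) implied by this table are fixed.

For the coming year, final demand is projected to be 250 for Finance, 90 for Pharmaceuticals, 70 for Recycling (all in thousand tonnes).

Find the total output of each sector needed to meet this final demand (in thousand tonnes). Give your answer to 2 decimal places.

Technical coefficients a_ij = z_ij / X_j:
  a_11 = 45/300 = 0.15, a_21 = 105/300 = 0.35, a_31 = 45/300 = 0.15
  a_12 = 75/375 = 0.20, a_22 = 0/375 = 0.00, a_32 = 0/375 = 0.00
  a_13 = 150/1000 = 0.15, a_23 = 100/1000 = 0.10, a_33 = 250/1000 = 0.25
I − A =
  [   0.85    -0.20    -0.15]
  [  -0.35     1.00    -0.10]
  [  -0.15     0.00     0.75]
Cofactors of I−A, C_ij = (−1)^(i+j)·(minor ij) (rows/columns in the sector order above):
  C_11 = (1.00)(0.75) − (-0.10)(0.00) = 0.7500
  C_12 = −[(-0.35)(0.75) − (-0.10)(-0.15)] = 0.2775
  C_13 = (-0.35)(0.00) − (1.00)(-0.15) = 0.1500
  C_21 = −[(-0.20)(0.75) − (-0.15)(0.00)] = 0.1500
  C_22 = (0.85)(0.75) − (-0.15)(-0.15) = 0.6150
  C_23 = −[(0.85)(0.00) − (-0.20)(-0.15)] = 0.0300
  C_31 = (-0.20)(-0.10) − (-0.15)(1.00) = 0.1700
  C_32 = −[(0.85)(-0.10) − (-0.15)(-0.35)] = 0.1375
  C_33 = (0.85)(1.00) − (-0.20)(-0.35) = 0.7800
det(I−A) = Σ_j (I−A)_1j·C_1j = (0.85)(0.7500) + (-0.20)(0.2775) + (-0.15)(0.1500) = 0.5595
adj(I−A) = Cᵀ =
  [ 0.7500   0.1500   0.1700]
  [ 0.2775   0.6150   0.1375]
  [ 0.1500   0.0300   0.7800]
(I − A)⁻¹ = adj(I−A) / det(I−A) ≈
  [   1.3405     0.2681     0.3038]
  [   0.4960     1.0992     0.2458]
  [   0.2681     0.0536     1.3941]
x = (I − A)⁻¹ d = adj(I−A)·d / det(I−A), with det(I−A) = 0.5595:
  x_1 = (0.7500·250 + 0.1500·90 + 0.1700·70) / 0.5595 = 212.90 / 0.5595 ≈ 380.52
  x_2 = (0.2775·250 + 0.6150·90 + 0.1375·70) / 0.5595 = 134.35 / 0.5595 ≈ 240.13
  x_3 = (0.1500·250 + 0.0300·90 + 0.7800·70) / 0.5595 = 94.80 / 0.5595 ≈ 169.44

x_1 = 380.52, x_2 = 240.13, x_3 = 169.44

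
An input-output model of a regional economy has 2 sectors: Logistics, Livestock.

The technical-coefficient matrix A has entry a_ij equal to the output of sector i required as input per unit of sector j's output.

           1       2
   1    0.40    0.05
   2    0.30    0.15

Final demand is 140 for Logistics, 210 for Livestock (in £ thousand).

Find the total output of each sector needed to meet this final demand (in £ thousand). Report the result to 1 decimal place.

I − A =
  [   0.60    -0.05]
  [  -0.30     0.85]
det(I−A) = (0.60)(0.85) − (-0.05)(-0.30) = 0.4950
adj(I−A) = [[0.85, 0.05], [0.30, 0.60]]
(I − A)⁻¹ = adj(I−A) / det(I−A) ≈
  [   1.7172     0.1010]
  [   0.6061     1.2121]
x = (I − A)⁻¹ d = adj(I−A)·d / det(I−A), with det(I−A) = 0.4950:
  x_1 = (0.85·140 + 0.05·210) / 0.4950 = 129.50 / 0.4950 ≈ 261.6
  x_2 = (0.30·140 + 0.60·210) / 0.4950 = 168.00 / 0.4950 ≈ 339.4

x_1 = 261.6, x_2 = 339.4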